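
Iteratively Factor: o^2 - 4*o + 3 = (o - 1)*(o - 3)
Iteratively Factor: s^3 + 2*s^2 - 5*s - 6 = (s - 2)*(s^2 + 4*s + 3) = (s - 2)*(s + 3)*(s + 1)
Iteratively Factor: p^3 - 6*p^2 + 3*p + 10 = (p - 5)*(p^2 - p - 2) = (p - 5)*(p - 2)*(p + 1)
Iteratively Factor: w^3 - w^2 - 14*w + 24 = (w + 4)*(w^2 - 5*w + 6) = (w - 2)*(w + 4)*(w - 3)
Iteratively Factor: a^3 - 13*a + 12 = (a - 3)*(a^2 + 3*a - 4) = (a - 3)*(a + 4)*(a - 1)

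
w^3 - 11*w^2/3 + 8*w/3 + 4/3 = (w - 2)^2*(w + 1/3)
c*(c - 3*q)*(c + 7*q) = c^3 + 4*c^2*q - 21*c*q^2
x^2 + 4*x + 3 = (x + 1)*(x + 3)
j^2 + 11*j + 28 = (j + 4)*(j + 7)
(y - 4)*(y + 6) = y^2 + 2*y - 24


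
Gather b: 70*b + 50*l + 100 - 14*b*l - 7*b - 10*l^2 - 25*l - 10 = b*(63 - 14*l) - 10*l^2 + 25*l + 90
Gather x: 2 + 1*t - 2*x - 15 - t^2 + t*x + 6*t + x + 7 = -t^2 + 7*t + x*(t - 1) - 6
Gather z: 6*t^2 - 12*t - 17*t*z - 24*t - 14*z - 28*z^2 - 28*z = 6*t^2 - 36*t - 28*z^2 + z*(-17*t - 42)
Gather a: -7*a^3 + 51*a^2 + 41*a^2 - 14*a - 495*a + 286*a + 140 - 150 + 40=-7*a^3 + 92*a^2 - 223*a + 30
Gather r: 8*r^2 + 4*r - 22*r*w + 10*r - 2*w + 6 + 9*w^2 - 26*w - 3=8*r^2 + r*(14 - 22*w) + 9*w^2 - 28*w + 3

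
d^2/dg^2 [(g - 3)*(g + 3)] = 2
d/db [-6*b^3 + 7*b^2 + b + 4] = -18*b^2 + 14*b + 1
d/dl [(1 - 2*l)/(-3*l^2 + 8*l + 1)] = 2*(-3*l^2 + 3*l - 5)/(9*l^4 - 48*l^3 + 58*l^2 + 16*l + 1)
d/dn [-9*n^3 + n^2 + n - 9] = -27*n^2 + 2*n + 1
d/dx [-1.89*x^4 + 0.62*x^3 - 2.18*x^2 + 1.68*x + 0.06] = -7.56*x^3 + 1.86*x^2 - 4.36*x + 1.68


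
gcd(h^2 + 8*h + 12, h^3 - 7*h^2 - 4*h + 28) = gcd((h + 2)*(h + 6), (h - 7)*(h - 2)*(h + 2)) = h + 2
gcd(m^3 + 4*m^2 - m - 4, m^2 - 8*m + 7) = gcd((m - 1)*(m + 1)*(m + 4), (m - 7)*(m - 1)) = m - 1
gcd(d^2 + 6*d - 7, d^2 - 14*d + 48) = 1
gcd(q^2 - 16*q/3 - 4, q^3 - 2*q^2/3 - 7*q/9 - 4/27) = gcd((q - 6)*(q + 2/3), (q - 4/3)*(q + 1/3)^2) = 1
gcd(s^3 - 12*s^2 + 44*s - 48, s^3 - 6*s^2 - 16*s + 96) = s^2 - 10*s + 24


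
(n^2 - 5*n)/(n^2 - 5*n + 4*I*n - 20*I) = n/(n + 4*I)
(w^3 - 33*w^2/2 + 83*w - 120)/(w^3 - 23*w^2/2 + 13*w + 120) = (2*w - 5)/(2*w + 5)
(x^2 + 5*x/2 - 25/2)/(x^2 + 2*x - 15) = (x - 5/2)/(x - 3)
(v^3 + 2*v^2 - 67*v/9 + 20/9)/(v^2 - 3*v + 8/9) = (3*v^2 + 7*v - 20)/(3*v - 8)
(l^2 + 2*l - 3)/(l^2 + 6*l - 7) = (l + 3)/(l + 7)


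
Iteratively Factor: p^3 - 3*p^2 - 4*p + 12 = (p + 2)*(p^2 - 5*p + 6) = (p - 3)*(p + 2)*(p - 2)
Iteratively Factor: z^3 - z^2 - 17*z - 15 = (z - 5)*(z^2 + 4*z + 3) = (z - 5)*(z + 1)*(z + 3)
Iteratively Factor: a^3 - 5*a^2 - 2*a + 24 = (a - 4)*(a^2 - a - 6) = (a - 4)*(a - 3)*(a + 2)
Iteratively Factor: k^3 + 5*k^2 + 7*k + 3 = (k + 3)*(k^2 + 2*k + 1) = (k + 1)*(k + 3)*(k + 1)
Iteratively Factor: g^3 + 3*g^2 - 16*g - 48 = (g + 4)*(g^2 - g - 12) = (g + 3)*(g + 4)*(g - 4)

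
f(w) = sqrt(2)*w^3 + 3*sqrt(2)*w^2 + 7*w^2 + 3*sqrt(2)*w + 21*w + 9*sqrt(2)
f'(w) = 3*sqrt(2)*w^2 + 6*sqrt(2)*w + 14*w + 3*sqrt(2) + 21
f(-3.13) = 0.50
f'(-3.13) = -3.57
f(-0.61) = 1.19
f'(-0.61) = 13.11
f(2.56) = 174.76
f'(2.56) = 110.61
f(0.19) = 17.94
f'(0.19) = 29.67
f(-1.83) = -4.48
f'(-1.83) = -1.70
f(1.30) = 67.65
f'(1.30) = 61.64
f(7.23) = 1317.40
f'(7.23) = 409.59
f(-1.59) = -4.67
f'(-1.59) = 0.22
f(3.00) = 227.82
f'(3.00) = 130.88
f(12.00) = 4378.34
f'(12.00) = 906.01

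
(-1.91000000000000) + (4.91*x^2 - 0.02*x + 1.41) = 4.91*x^2 - 0.02*x - 0.5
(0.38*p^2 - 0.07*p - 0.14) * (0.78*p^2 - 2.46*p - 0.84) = 0.2964*p^4 - 0.9894*p^3 - 0.2562*p^2 + 0.4032*p + 0.1176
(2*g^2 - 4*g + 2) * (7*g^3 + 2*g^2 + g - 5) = 14*g^5 - 24*g^4 + 8*g^3 - 10*g^2 + 22*g - 10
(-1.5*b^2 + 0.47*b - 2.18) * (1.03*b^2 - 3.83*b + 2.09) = -1.545*b^4 + 6.2291*b^3 - 7.1805*b^2 + 9.3317*b - 4.5562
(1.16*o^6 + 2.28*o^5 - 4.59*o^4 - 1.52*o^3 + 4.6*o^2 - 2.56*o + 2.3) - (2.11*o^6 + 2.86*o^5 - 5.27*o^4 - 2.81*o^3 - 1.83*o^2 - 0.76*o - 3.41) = -0.95*o^6 - 0.58*o^5 + 0.68*o^4 + 1.29*o^3 + 6.43*o^2 - 1.8*o + 5.71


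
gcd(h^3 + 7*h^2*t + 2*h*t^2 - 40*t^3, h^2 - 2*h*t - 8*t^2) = 1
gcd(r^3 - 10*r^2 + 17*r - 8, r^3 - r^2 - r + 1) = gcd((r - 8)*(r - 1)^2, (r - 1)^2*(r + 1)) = r^2 - 2*r + 1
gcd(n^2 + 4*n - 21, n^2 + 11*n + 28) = n + 7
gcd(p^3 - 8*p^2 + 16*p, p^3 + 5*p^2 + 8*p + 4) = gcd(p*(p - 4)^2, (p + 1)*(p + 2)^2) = 1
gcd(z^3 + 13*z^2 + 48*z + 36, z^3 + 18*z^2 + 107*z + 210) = z + 6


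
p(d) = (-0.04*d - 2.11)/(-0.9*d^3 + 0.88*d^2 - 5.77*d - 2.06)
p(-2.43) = -0.07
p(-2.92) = -0.04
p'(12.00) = -0.00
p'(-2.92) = -0.03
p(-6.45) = -0.01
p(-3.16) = -0.04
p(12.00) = 0.00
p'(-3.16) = -0.03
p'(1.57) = -0.13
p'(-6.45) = -0.00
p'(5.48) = -0.01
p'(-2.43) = -0.06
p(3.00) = 0.06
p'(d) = (-0.04*d - 2.11)*(2.7*d^2 - 1.76*d + 5.77)/(-0.9*d^3 + 0.88*d^2 - 5.77*d - 2.06)^2 - 0.04/(-0.9*d^3 + 0.88*d^2 - 5.77*d - 2.06) = (-0.072*d^3 - 5.6618*d^2 + 3.7136*d - 12.0923)/(0.81*d^6 - 1.584*d^5 + 11.1604*d^4 - 6.4472*d^3 + 29.6673*d^2 + 23.7724*d + 4.2436)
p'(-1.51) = -0.22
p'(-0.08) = -4.90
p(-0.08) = 1.32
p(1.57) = 0.17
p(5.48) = 0.01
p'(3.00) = -0.04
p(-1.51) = -0.17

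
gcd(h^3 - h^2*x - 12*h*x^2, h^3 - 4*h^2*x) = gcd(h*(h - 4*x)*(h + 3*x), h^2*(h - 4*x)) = -h^2 + 4*h*x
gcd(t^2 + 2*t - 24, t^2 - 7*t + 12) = t - 4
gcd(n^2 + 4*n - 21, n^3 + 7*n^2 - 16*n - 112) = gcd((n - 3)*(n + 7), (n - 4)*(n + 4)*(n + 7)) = n + 7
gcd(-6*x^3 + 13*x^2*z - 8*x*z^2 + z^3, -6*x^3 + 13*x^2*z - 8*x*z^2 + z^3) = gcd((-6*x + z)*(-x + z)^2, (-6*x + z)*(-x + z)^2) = 6*x^3 - 13*x^2*z + 8*x*z^2 - z^3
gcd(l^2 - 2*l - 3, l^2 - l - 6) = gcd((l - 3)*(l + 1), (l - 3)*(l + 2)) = l - 3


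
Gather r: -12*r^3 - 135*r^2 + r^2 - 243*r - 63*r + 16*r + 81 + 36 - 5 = -12*r^3 - 134*r^2 - 290*r + 112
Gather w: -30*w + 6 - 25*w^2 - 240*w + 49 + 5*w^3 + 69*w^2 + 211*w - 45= 5*w^3 + 44*w^2 - 59*w + 10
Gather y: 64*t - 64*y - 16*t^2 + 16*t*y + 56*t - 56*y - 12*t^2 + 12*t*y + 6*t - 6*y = -28*t^2 + 126*t + y*(28*t - 126)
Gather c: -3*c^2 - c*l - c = -3*c^2 + c*(-l - 1)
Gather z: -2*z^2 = -2*z^2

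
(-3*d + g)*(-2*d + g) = 6*d^2 - 5*d*g + g^2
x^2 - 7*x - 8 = (x - 8)*(x + 1)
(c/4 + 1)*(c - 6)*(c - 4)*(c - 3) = c^4/4 - 9*c^3/4 + c^2/2 + 36*c - 72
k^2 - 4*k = k*(k - 4)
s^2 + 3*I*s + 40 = (s - 5*I)*(s + 8*I)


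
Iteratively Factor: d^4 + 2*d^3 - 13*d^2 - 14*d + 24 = (d - 3)*(d^3 + 5*d^2 + 2*d - 8) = (d - 3)*(d - 1)*(d^2 + 6*d + 8) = (d - 3)*(d - 1)*(d + 4)*(d + 2)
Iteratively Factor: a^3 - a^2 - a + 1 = (a - 1)*(a^2 - 1) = (a - 1)*(a + 1)*(a - 1)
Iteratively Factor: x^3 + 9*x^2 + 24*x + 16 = (x + 4)*(x^2 + 5*x + 4) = (x + 4)^2*(x + 1)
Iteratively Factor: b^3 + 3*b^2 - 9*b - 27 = (b - 3)*(b^2 + 6*b + 9) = (b - 3)*(b + 3)*(b + 3)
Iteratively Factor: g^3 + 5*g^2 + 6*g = (g + 3)*(g^2 + 2*g) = (g + 2)*(g + 3)*(g)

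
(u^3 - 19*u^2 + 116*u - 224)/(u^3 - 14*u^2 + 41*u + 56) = (u - 4)/(u + 1)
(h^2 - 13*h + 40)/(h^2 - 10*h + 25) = (h - 8)/(h - 5)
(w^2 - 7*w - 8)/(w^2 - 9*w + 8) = (w + 1)/(w - 1)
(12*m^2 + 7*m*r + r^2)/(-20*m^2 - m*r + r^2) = (3*m + r)/(-5*m + r)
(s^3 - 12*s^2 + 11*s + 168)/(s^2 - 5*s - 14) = (s^2 - 5*s - 24)/(s + 2)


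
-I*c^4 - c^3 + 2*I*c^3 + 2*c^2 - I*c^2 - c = c*(c - 1)*(c - I)*(-I*c + I)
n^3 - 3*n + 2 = (n - 1)^2*(n + 2)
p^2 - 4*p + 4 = (p - 2)^2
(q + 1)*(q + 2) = q^2 + 3*q + 2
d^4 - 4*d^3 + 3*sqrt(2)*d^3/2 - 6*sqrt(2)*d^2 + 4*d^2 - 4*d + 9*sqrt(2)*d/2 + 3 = (d - 3)*(d - 1)*(d + sqrt(2)/2)*(d + sqrt(2))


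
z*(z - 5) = z^2 - 5*z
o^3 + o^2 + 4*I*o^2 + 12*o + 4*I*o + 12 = (o + 1)*(o - 2*I)*(o + 6*I)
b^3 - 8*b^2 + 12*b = b*(b - 6)*(b - 2)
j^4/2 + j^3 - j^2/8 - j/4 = j*(j/2 + 1)*(j - 1/2)*(j + 1/2)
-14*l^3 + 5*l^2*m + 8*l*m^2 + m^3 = (-l + m)*(2*l + m)*(7*l + m)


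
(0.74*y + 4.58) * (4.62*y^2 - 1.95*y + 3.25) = 3.4188*y^3 + 19.7166*y^2 - 6.526*y + 14.885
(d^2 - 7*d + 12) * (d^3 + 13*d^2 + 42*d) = d^5 + 6*d^4 - 37*d^3 - 138*d^2 + 504*d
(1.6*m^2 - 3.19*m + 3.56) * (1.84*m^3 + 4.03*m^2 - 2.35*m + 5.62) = 2.944*m^5 + 0.5784*m^4 - 10.0653*m^3 + 30.8353*m^2 - 26.2938*m + 20.0072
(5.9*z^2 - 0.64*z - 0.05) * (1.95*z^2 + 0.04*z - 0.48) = 11.505*z^4 - 1.012*z^3 - 2.9551*z^2 + 0.3052*z + 0.024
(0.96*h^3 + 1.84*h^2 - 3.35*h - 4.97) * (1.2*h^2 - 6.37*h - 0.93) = 1.152*h^5 - 3.9072*h^4 - 16.6336*h^3 + 13.6643*h^2 + 34.7744*h + 4.6221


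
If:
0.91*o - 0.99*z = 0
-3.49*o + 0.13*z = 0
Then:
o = 0.00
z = 0.00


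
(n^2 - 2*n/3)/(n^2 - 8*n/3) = (3*n - 2)/(3*n - 8)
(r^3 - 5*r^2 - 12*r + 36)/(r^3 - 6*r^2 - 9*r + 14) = (r^3 - 5*r^2 - 12*r + 36)/(r^3 - 6*r^2 - 9*r + 14)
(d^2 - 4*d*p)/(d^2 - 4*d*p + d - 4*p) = d/(d + 1)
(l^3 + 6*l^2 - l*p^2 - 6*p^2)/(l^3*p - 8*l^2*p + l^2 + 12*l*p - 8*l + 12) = (l^3 + 6*l^2 - l*p^2 - 6*p^2)/(l^3*p - 8*l^2*p + l^2 + 12*l*p - 8*l + 12)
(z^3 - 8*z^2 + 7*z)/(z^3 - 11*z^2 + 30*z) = (z^2 - 8*z + 7)/(z^2 - 11*z + 30)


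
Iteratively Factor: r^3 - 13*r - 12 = (r + 3)*(r^2 - 3*r - 4) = (r + 1)*(r + 3)*(r - 4)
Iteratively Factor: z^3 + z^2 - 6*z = (z - 2)*(z^2 + 3*z) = (z - 2)*(z + 3)*(z)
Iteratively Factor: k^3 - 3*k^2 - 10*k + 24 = (k + 3)*(k^2 - 6*k + 8) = (k - 2)*(k + 3)*(k - 4)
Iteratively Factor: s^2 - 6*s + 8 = (s - 2)*(s - 4)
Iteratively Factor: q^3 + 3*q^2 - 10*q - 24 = (q + 2)*(q^2 + q - 12) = (q + 2)*(q + 4)*(q - 3)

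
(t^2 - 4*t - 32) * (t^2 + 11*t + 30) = t^4 + 7*t^3 - 46*t^2 - 472*t - 960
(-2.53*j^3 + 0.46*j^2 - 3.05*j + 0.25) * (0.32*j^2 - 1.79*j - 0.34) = -0.8096*j^5 + 4.6759*j^4 - 0.9392*j^3 + 5.3831*j^2 + 0.5895*j - 0.085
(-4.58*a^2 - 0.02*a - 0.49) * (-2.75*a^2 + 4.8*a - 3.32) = 12.595*a^4 - 21.929*a^3 + 16.4571*a^2 - 2.2856*a + 1.6268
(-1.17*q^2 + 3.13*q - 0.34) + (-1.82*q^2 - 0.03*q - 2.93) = -2.99*q^2 + 3.1*q - 3.27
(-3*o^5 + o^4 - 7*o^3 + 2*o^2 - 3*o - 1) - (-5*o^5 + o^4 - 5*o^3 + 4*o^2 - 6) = 2*o^5 - 2*o^3 - 2*o^2 - 3*o + 5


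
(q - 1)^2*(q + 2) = q^3 - 3*q + 2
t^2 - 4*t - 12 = (t - 6)*(t + 2)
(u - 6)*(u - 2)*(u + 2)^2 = u^4 - 4*u^3 - 16*u^2 + 16*u + 48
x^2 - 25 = (x - 5)*(x + 5)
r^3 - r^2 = r^2*(r - 1)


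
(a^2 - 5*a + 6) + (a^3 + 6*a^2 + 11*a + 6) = a^3 + 7*a^2 + 6*a + 12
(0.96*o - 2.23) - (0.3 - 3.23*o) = 4.19*o - 2.53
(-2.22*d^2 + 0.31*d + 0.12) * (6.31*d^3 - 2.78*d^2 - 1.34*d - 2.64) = -14.0082*d^5 + 8.1277*d^4 + 2.8702*d^3 + 5.1118*d^2 - 0.9792*d - 0.3168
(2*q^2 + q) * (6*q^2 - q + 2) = 12*q^4 + 4*q^3 + 3*q^2 + 2*q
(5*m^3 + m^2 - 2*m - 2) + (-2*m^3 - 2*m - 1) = 3*m^3 + m^2 - 4*m - 3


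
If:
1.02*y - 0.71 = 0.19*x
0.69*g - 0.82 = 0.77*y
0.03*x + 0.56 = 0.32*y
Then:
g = 4.33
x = 11.39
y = 2.82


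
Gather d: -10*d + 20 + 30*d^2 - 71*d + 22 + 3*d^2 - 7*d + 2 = 33*d^2 - 88*d + 44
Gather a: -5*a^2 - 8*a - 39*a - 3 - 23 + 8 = -5*a^2 - 47*a - 18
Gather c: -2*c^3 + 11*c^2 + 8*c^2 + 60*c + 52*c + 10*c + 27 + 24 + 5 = -2*c^3 + 19*c^2 + 122*c + 56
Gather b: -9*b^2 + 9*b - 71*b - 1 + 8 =-9*b^2 - 62*b + 7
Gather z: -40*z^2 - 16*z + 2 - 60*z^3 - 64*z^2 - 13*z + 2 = -60*z^3 - 104*z^2 - 29*z + 4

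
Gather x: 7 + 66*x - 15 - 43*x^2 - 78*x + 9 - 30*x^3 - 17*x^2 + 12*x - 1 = -30*x^3 - 60*x^2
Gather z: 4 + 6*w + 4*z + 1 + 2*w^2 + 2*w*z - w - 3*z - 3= 2*w^2 + 5*w + z*(2*w + 1) + 2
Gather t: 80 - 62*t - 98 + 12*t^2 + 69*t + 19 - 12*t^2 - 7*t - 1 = 0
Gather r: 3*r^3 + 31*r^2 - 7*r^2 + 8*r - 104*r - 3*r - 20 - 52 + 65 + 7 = 3*r^3 + 24*r^2 - 99*r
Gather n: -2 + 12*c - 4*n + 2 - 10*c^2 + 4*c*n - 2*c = -10*c^2 + 10*c + n*(4*c - 4)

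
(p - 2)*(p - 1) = p^2 - 3*p + 2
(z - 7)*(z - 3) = z^2 - 10*z + 21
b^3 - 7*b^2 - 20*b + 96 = (b - 8)*(b - 3)*(b + 4)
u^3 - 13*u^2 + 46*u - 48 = (u - 8)*(u - 3)*(u - 2)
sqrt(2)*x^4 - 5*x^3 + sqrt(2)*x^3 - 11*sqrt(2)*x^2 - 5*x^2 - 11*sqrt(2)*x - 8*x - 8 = (x + 1)*(x - 4*sqrt(2))*(x + sqrt(2))*(sqrt(2)*x + 1)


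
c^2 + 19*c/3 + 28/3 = (c + 7/3)*(c + 4)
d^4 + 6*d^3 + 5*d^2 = d^2*(d + 1)*(d + 5)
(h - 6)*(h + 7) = h^2 + h - 42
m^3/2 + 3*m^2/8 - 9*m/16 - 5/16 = (m/2 + 1/4)*(m - 1)*(m + 5/4)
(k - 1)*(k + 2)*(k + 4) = k^3 + 5*k^2 + 2*k - 8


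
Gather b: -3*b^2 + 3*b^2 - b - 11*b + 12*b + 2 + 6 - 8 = 0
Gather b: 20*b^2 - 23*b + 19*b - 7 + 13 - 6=20*b^2 - 4*b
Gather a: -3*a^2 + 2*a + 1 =-3*a^2 + 2*a + 1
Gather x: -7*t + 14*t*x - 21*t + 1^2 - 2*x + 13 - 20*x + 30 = -28*t + x*(14*t - 22) + 44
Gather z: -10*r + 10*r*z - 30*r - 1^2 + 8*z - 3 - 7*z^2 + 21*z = -40*r - 7*z^2 + z*(10*r + 29) - 4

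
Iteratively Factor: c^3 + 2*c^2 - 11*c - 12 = (c - 3)*(c^2 + 5*c + 4) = (c - 3)*(c + 1)*(c + 4)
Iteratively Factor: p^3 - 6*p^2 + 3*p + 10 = (p - 5)*(p^2 - p - 2) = (p - 5)*(p - 2)*(p + 1)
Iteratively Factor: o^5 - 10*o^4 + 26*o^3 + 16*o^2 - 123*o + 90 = (o - 3)*(o^4 - 7*o^3 + 5*o^2 + 31*o - 30) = (o - 3)^2*(o^3 - 4*o^2 - 7*o + 10) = (o - 3)^2*(o - 1)*(o^2 - 3*o - 10) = (o - 3)^2*(o - 1)*(o + 2)*(o - 5)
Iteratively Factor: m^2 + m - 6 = (m - 2)*(m + 3)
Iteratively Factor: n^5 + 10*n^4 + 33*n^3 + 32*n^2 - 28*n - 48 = (n + 3)*(n^4 + 7*n^3 + 12*n^2 - 4*n - 16) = (n + 3)*(n + 4)*(n^3 + 3*n^2 - 4) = (n + 2)*(n + 3)*(n + 4)*(n^2 + n - 2) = (n - 1)*(n + 2)*(n + 3)*(n + 4)*(n + 2)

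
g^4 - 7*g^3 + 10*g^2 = g^2*(g - 5)*(g - 2)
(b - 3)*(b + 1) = b^2 - 2*b - 3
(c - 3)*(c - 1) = c^2 - 4*c + 3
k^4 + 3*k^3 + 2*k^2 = k^2*(k + 1)*(k + 2)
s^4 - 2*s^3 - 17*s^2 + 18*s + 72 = (s - 4)*(s - 3)*(s + 2)*(s + 3)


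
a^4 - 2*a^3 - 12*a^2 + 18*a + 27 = (a - 3)^2*(a + 1)*(a + 3)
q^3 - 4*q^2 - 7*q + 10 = (q - 5)*(q - 1)*(q + 2)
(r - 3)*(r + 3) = r^2 - 9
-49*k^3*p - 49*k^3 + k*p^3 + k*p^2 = (-7*k + p)*(7*k + p)*(k*p + k)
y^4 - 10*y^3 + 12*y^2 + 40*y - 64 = (y - 8)*(y - 2)^2*(y + 2)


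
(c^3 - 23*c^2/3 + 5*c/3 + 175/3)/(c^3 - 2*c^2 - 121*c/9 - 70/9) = 3*(c - 5)/(3*c + 2)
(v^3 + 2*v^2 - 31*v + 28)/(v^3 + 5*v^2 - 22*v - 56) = (v - 1)/(v + 2)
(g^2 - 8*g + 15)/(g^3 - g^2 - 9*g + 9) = (g - 5)/(g^2 + 2*g - 3)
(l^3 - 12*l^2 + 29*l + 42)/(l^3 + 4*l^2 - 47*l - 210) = (l^2 - 5*l - 6)/(l^2 + 11*l + 30)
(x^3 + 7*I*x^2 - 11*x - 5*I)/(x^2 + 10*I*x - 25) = (x^2 + 2*I*x - 1)/(x + 5*I)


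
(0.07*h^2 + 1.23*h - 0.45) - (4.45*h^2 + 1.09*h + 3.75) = -4.38*h^2 + 0.14*h - 4.2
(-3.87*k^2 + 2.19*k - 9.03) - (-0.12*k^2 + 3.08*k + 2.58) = -3.75*k^2 - 0.89*k - 11.61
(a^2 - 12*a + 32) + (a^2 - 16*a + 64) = 2*a^2 - 28*a + 96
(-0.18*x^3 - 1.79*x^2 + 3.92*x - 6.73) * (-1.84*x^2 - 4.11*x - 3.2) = 0.3312*x^5 + 4.0334*x^4 + 0.7201*x^3 + 2.0*x^2 + 15.1163*x + 21.536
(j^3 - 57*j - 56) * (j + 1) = j^4 + j^3 - 57*j^2 - 113*j - 56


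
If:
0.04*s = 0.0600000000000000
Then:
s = 1.50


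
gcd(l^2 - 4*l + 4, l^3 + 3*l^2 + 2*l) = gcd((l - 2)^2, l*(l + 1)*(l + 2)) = 1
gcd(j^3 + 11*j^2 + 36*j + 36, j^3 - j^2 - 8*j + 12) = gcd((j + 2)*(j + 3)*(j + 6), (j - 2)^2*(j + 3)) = j + 3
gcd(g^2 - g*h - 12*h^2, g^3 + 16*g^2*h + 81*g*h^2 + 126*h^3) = g + 3*h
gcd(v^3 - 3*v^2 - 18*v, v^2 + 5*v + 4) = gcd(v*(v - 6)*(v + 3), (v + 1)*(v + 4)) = 1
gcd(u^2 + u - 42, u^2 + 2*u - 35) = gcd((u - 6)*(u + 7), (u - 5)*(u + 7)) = u + 7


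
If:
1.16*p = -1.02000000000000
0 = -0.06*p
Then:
No Solution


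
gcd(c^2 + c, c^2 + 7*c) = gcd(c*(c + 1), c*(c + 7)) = c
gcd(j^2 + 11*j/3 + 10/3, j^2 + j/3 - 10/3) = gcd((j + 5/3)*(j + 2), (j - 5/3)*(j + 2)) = j + 2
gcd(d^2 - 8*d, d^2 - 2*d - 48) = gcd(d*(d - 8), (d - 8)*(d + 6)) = d - 8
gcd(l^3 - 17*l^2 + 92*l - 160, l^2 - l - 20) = l - 5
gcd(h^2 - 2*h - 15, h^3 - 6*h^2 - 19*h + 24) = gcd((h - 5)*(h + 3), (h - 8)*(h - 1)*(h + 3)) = h + 3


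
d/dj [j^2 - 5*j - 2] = 2*j - 5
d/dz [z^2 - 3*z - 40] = 2*z - 3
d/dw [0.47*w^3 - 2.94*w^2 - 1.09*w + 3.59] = 1.41*w^2 - 5.88*w - 1.09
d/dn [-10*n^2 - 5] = -20*n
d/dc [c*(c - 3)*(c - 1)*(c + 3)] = 4*c^3 - 3*c^2 - 18*c + 9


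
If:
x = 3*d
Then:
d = x/3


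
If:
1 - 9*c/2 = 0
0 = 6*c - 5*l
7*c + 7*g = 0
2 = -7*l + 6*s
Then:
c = 2/9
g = -2/9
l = 4/15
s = 29/45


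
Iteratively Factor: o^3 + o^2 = (o + 1)*(o^2) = o*(o + 1)*(o)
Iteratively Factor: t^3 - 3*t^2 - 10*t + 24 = (t - 4)*(t^2 + t - 6) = (t - 4)*(t - 2)*(t + 3)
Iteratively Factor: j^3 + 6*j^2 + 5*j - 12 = (j + 3)*(j^2 + 3*j - 4) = (j + 3)*(j + 4)*(j - 1)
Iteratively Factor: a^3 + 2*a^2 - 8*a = (a - 2)*(a^2 + 4*a) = (a - 2)*(a + 4)*(a)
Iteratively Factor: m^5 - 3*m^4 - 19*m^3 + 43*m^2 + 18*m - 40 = (m - 5)*(m^4 + 2*m^3 - 9*m^2 - 2*m + 8) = (m - 5)*(m - 2)*(m^3 + 4*m^2 - m - 4) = (m - 5)*(m - 2)*(m - 1)*(m^2 + 5*m + 4) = (m - 5)*(m - 2)*(m - 1)*(m + 4)*(m + 1)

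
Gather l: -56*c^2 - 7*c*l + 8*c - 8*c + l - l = -56*c^2 - 7*c*l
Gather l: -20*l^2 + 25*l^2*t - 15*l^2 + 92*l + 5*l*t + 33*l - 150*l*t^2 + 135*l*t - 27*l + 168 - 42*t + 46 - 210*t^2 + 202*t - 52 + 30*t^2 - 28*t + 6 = l^2*(25*t - 35) + l*(-150*t^2 + 140*t + 98) - 180*t^2 + 132*t + 168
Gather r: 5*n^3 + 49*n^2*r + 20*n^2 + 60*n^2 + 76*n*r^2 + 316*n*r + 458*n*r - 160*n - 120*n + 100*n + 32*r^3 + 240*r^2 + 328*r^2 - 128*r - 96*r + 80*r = 5*n^3 + 80*n^2 - 180*n + 32*r^3 + r^2*(76*n + 568) + r*(49*n^2 + 774*n - 144)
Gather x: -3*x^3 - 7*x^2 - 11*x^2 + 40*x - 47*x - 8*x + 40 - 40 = -3*x^3 - 18*x^2 - 15*x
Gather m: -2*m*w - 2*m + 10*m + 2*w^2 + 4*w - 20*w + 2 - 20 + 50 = m*(8 - 2*w) + 2*w^2 - 16*w + 32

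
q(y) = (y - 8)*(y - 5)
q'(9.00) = 5.00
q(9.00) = 4.00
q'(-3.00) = -19.00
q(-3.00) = 88.00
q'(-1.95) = -16.90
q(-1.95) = 69.15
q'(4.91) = -3.18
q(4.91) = 0.28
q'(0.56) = -11.88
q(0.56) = 33.03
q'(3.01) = -6.98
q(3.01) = 9.93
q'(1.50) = -10.00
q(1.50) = 22.75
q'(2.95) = -7.10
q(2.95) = 10.35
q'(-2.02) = -17.04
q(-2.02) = 70.34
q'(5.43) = -2.14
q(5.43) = -1.11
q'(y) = 2*y - 13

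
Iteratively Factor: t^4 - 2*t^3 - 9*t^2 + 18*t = (t - 3)*(t^3 + t^2 - 6*t) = t*(t - 3)*(t^2 + t - 6) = t*(t - 3)*(t - 2)*(t + 3)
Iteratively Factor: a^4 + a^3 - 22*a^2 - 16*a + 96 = (a + 4)*(a^3 - 3*a^2 - 10*a + 24) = (a - 4)*(a + 4)*(a^2 + a - 6) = (a - 4)*(a - 2)*(a + 4)*(a + 3)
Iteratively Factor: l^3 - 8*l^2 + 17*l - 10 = (l - 2)*(l^2 - 6*l + 5) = (l - 5)*(l - 2)*(l - 1)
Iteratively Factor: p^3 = (p)*(p^2) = p^2*(p)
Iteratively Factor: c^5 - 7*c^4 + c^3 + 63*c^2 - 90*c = (c + 3)*(c^4 - 10*c^3 + 31*c^2 - 30*c) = (c - 5)*(c + 3)*(c^3 - 5*c^2 + 6*c) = (c - 5)*(c - 3)*(c + 3)*(c^2 - 2*c) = c*(c - 5)*(c - 3)*(c + 3)*(c - 2)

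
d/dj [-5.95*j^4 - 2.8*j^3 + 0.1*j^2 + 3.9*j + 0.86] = -23.8*j^3 - 8.4*j^2 + 0.2*j + 3.9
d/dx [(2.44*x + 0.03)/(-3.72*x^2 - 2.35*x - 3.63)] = (9.0768*x^2 + 0.2232*x - 8.7867)/(13.8384*x^4 + 17.484*x^3 + 32.5297*x^2 + 17.061*x + 13.1769)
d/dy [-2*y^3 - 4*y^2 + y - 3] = -6*y^2 - 8*y + 1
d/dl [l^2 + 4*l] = 2*l + 4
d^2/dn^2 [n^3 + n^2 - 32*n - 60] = 6*n + 2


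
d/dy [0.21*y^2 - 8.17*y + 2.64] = 0.42*y - 8.17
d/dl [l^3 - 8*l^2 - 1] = l*(3*l - 16)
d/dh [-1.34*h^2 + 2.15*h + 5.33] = 2.15 - 2.68*h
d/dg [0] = 0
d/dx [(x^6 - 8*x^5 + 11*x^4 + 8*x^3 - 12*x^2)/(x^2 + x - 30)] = x*(4*x^6 - 19*x^5 - 190*x^4 + 1241*x^3 - 1304*x^2 - 732*x + 720)/(x^4 + 2*x^3 - 59*x^2 - 60*x + 900)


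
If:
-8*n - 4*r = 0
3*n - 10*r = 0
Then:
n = 0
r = 0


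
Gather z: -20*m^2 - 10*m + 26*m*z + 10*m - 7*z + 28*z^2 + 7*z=-20*m^2 + 26*m*z + 28*z^2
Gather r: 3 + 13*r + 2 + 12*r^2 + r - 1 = 12*r^2 + 14*r + 4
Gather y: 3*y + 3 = 3*y + 3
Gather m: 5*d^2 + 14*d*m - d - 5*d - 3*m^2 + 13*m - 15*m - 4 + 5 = 5*d^2 - 6*d - 3*m^2 + m*(14*d - 2) + 1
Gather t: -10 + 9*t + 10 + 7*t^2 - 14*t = 7*t^2 - 5*t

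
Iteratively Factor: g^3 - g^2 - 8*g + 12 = (g - 2)*(g^2 + g - 6) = (g - 2)^2*(g + 3)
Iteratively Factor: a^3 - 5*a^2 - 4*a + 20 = (a - 5)*(a^2 - 4) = (a - 5)*(a + 2)*(a - 2)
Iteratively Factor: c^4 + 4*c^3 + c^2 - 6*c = (c)*(c^3 + 4*c^2 + c - 6) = c*(c + 2)*(c^2 + 2*c - 3) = c*(c - 1)*(c + 2)*(c + 3)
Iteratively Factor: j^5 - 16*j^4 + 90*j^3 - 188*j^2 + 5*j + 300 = (j - 5)*(j^4 - 11*j^3 + 35*j^2 - 13*j - 60) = (j - 5)*(j - 3)*(j^3 - 8*j^2 + 11*j + 20) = (j - 5)^2*(j - 3)*(j^2 - 3*j - 4) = (j - 5)^2*(j - 4)*(j - 3)*(j + 1)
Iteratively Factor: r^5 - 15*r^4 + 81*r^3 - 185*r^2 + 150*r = (r - 5)*(r^4 - 10*r^3 + 31*r^2 - 30*r) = r*(r - 5)*(r^3 - 10*r^2 + 31*r - 30) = r*(r - 5)*(r - 3)*(r^2 - 7*r + 10) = r*(r - 5)^2*(r - 3)*(r - 2)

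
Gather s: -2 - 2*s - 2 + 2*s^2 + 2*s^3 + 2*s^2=2*s^3 + 4*s^2 - 2*s - 4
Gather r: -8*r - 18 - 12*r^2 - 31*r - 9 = -12*r^2 - 39*r - 27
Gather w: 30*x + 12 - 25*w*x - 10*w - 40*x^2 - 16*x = w*(-25*x - 10) - 40*x^2 + 14*x + 12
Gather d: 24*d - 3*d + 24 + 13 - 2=21*d + 35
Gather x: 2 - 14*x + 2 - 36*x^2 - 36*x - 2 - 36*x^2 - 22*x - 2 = -72*x^2 - 72*x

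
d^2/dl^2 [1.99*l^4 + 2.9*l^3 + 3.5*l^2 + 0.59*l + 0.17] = 23.88*l^2 + 17.4*l + 7.0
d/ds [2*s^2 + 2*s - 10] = 4*s + 2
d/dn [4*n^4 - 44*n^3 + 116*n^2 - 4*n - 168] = 16*n^3 - 132*n^2 + 232*n - 4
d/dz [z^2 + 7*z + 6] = 2*z + 7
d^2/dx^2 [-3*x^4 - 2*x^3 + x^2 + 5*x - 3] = -36*x^2 - 12*x + 2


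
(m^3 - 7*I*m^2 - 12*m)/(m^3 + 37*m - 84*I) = m/(m + 7*I)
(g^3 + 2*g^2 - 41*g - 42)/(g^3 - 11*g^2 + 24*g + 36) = (g + 7)/(g - 6)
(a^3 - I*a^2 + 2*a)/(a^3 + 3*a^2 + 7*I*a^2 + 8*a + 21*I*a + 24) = a*(a^2 - I*a + 2)/(a^3 + a^2*(3 + 7*I) + a*(8 + 21*I) + 24)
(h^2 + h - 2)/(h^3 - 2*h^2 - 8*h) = (h - 1)/(h*(h - 4))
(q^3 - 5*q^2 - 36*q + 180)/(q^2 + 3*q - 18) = (q^2 - 11*q + 30)/(q - 3)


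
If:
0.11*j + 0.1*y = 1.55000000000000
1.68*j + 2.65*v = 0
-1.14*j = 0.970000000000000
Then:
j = -0.85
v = 0.54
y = 16.44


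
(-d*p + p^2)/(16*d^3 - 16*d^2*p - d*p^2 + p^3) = p/(-16*d^2 + p^2)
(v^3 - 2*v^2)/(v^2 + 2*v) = v*(v - 2)/(v + 2)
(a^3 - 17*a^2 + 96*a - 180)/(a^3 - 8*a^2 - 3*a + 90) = (a - 6)/(a + 3)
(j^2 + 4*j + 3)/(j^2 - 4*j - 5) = (j + 3)/(j - 5)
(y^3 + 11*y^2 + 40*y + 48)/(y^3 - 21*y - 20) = (y^2 + 7*y + 12)/(y^2 - 4*y - 5)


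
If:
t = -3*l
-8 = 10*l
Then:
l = -4/5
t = 12/5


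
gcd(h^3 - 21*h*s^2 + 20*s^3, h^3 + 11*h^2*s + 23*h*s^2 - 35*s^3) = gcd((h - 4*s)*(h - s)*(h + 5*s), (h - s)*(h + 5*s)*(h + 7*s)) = -h^2 - 4*h*s + 5*s^2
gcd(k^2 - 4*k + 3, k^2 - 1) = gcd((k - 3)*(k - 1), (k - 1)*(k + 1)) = k - 1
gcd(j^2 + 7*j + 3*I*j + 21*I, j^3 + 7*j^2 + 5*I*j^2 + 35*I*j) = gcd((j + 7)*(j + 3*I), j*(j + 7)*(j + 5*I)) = j + 7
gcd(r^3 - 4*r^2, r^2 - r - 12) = r - 4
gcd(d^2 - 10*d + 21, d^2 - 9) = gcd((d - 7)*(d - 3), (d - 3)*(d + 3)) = d - 3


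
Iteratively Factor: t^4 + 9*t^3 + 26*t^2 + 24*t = (t + 3)*(t^3 + 6*t^2 + 8*t) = (t + 2)*(t + 3)*(t^2 + 4*t) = (t + 2)*(t + 3)*(t + 4)*(t)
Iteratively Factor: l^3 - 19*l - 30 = (l + 3)*(l^2 - 3*l - 10) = (l + 2)*(l + 3)*(l - 5)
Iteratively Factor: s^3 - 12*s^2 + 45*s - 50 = (s - 5)*(s^2 - 7*s + 10) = (s - 5)^2*(s - 2)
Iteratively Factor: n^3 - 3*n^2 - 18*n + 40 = (n - 2)*(n^2 - n - 20) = (n - 5)*(n - 2)*(n + 4)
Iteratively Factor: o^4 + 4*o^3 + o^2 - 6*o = (o - 1)*(o^3 + 5*o^2 + 6*o) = (o - 1)*(o + 3)*(o^2 + 2*o) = (o - 1)*(o + 2)*(o + 3)*(o)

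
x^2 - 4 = (x - 2)*(x + 2)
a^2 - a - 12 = (a - 4)*(a + 3)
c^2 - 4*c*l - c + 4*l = (c - 1)*(c - 4*l)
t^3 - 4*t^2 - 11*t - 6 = (t - 6)*(t + 1)^2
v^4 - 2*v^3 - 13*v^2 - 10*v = v*(v - 5)*(v + 1)*(v + 2)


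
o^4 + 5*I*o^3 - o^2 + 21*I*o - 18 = (o - 2*I)*(o + I)*(o + 3*I)^2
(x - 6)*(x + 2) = x^2 - 4*x - 12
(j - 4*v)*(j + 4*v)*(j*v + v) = j^3*v + j^2*v - 16*j*v^3 - 16*v^3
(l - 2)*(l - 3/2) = l^2 - 7*l/2 + 3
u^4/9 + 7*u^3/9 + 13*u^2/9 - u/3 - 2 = (u/3 + 1)^2*(u - 1)*(u + 2)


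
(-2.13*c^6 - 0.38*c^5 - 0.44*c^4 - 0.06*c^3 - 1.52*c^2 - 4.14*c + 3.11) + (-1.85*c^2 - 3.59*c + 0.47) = -2.13*c^6 - 0.38*c^5 - 0.44*c^4 - 0.06*c^3 - 3.37*c^2 - 7.73*c + 3.58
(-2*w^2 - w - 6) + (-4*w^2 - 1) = -6*w^2 - w - 7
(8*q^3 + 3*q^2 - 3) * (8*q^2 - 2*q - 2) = 64*q^5 + 8*q^4 - 22*q^3 - 30*q^2 + 6*q + 6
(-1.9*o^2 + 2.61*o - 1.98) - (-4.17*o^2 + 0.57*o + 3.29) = 2.27*o^2 + 2.04*o - 5.27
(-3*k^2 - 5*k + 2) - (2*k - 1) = -3*k^2 - 7*k + 3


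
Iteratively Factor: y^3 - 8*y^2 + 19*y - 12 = (y - 3)*(y^2 - 5*y + 4) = (y - 3)*(y - 1)*(y - 4)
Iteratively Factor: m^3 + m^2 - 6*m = (m - 2)*(m^2 + 3*m) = m*(m - 2)*(m + 3)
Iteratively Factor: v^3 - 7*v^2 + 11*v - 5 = (v - 1)*(v^2 - 6*v + 5) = (v - 1)^2*(v - 5)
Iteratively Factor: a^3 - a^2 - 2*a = (a - 2)*(a^2 + a) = (a - 2)*(a + 1)*(a)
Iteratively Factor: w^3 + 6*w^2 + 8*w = (w + 4)*(w^2 + 2*w) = w*(w + 4)*(w + 2)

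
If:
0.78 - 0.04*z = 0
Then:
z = 19.50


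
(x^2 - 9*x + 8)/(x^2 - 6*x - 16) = (x - 1)/(x + 2)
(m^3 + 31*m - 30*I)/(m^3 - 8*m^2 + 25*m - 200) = (m^3 + 31*m - 30*I)/(m^3 - 8*m^2 + 25*m - 200)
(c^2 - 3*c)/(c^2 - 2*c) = (c - 3)/(c - 2)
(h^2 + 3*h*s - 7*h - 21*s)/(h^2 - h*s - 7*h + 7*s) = (-h - 3*s)/(-h + s)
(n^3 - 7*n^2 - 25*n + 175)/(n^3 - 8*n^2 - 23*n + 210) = (n - 5)/(n - 6)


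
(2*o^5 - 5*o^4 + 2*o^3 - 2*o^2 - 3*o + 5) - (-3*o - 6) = 2*o^5 - 5*o^4 + 2*o^3 - 2*o^2 + 11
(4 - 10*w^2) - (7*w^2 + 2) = 2 - 17*w^2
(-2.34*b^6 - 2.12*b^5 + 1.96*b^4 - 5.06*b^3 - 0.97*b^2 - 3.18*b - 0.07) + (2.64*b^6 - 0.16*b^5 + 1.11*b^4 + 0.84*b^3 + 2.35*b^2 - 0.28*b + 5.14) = 0.3*b^6 - 2.28*b^5 + 3.07*b^4 - 4.22*b^3 + 1.38*b^2 - 3.46*b + 5.07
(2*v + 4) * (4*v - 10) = 8*v^2 - 4*v - 40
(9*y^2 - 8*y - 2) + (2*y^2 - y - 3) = 11*y^2 - 9*y - 5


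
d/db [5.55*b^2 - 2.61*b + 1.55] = 11.1*b - 2.61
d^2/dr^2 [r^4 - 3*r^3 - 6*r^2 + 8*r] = 12*r^2 - 18*r - 12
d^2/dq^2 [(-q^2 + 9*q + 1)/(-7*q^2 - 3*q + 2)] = 2*(-462*q^3 - 105*q^2 - 441*q - 73)/(343*q^6 + 441*q^5 - 105*q^4 - 225*q^3 + 30*q^2 + 36*q - 8)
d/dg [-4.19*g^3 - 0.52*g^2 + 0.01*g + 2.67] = -12.57*g^2 - 1.04*g + 0.01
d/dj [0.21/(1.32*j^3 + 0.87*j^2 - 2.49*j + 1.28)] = (-0.8316*j^2 - 0.3654*j + 0.5229)/(1.32*j^3 + 0.87*j^2 - 2.49*j + 1.28)^2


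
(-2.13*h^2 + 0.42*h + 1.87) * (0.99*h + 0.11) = -2.1087*h^3 + 0.1815*h^2 + 1.8975*h + 0.2057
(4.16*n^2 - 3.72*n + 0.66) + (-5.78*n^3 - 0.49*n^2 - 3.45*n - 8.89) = -5.78*n^3 + 3.67*n^2 - 7.17*n - 8.23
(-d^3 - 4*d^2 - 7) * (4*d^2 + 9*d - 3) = -4*d^5 - 25*d^4 - 33*d^3 - 16*d^2 - 63*d + 21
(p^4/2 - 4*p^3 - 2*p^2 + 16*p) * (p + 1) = p^5/2 - 7*p^4/2 - 6*p^3 + 14*p^2 + 16*p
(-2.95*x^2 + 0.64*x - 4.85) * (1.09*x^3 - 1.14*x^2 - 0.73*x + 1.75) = -3.2155*x^5 + 4.0606*x^4 - 3.8626*x^3 - 0.100700000000002*x^2 + 4.6605*x - 8.4875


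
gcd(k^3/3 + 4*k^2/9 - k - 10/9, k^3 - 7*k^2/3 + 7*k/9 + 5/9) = k - 5/3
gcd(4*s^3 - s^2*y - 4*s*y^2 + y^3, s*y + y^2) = s + y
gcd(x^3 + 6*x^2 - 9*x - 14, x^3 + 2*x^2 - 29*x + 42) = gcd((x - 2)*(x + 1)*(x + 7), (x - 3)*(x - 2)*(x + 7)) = x^2 + 5*x - 14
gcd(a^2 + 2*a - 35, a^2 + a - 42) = a + 7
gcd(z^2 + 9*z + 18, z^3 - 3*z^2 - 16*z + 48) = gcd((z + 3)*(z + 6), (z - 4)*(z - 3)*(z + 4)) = 1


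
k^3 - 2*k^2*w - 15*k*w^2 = k*(k - 5*w)*(k + 3*w)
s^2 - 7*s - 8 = (s - 8)*(s + 1)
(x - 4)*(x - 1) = x^2 - 5*x + 4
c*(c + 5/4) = c^2 + 5*c/4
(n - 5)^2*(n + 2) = n^3 - 8*n^2 + 5*n + 50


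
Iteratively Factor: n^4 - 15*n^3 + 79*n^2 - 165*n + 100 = (n - 5)*(n^3 - 10*n^2 + 29*n - 20) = (n - 5)*(n - 1)*(n^2 - 9*n + 20) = (n - 5)^2*(n - 1)*(n - 4)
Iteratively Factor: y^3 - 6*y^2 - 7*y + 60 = (y - 4)*(y^2 - 2*y - 15) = (y - 4)*(y + 3)*(y - 5)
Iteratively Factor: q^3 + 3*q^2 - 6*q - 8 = (q + 4)*(q^2 - q - 2) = (q - 2)*(q + 4)*(q + 1)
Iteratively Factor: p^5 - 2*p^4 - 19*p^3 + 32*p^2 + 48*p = (p + 1)*(p^4 - 3*p^3 - 16*p^2 + 48*p) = p*(p + 1)*(p^3 - 3*p^2 - 16*p + 48) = p*(p + 1)*(p + 4)*(p^2 - 7*p + 12) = p*(p - 4)*(p + 1)*(p + 4)*(p - 3)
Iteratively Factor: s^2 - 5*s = (s)*(s - 5)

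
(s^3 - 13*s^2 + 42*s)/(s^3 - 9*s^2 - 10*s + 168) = s/(s + 4)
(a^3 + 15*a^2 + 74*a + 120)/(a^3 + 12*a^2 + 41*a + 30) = (a + 4)/(a + 1)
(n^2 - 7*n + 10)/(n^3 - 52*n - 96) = (-n^2 + 7*n - 10)/(-n^3 + 52*n + 96)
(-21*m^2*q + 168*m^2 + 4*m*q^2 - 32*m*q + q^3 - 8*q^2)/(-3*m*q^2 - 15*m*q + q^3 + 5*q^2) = (7*m*q - 56*m + q^2 - 8*q)/(q*(q + 5))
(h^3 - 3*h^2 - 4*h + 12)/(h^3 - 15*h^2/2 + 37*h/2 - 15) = 2*(h + 2)/(2*h - 5)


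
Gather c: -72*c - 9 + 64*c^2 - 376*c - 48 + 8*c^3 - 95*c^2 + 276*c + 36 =8*c^3 - 31*c^2 - 172*c - 21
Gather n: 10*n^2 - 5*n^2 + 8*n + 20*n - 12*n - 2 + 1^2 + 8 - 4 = 5*n^2 + 16*n + 3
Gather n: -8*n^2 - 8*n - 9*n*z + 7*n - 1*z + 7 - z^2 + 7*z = -8*n^2 + n*(-9*z - 1) - z^2 + 6*z + 7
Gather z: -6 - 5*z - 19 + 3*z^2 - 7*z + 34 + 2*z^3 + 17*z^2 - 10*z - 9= 2*z^3 + 20*z^2 - 22*z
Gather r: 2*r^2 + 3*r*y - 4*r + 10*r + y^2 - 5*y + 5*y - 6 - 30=2*r^2 + r*(3*y + 6) + y^2 - 36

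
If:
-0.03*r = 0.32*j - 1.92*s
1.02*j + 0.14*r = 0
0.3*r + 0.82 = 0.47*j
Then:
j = 0.31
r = -2.25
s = 0.02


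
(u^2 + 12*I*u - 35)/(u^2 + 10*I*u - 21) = (u + 5*I)/(u + 3*I)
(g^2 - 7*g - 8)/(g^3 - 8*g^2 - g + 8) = 1/(g - 1)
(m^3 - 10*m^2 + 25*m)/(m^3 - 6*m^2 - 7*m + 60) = m*(m - 5)/(m^2 - m - 12)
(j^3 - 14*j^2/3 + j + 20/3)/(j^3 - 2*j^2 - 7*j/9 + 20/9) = 3*(j - 4)/(3*j - 4)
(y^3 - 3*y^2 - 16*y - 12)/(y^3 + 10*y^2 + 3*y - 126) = (y^3 - 3*y^2 - 16*y - 12)/(y^3 + 10*y^2 + 3*y - 126)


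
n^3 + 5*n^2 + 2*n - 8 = (n - 1)*(n + 2)*(n + 4)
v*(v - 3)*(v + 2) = v^3 - v^2 - 6*v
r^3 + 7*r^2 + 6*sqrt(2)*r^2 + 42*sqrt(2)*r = r*(r + 7)*(r + 6*sqrt(2))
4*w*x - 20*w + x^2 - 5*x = (4*w + x)*(x - 5)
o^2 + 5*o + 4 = (o + 1)*(o + 4)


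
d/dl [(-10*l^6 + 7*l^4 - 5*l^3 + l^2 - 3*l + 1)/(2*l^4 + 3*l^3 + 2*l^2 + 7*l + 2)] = (-40*l^9 - 90*l^8 - 80*l^7 - 319*l^6 - 96*l^5 + 152*l^4 - 4*l^3 - 26*l^2 - 13)/(4*l^8 + 12*l^7 + 17*l^6 + 40*l^5 + 54*l^4 + 40*l^3 + 57*l^2 + 28*l + 4)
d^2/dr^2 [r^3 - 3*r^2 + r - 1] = 6*r - 6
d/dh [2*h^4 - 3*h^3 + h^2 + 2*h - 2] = 8*h^3 - 9*h^2 + 2*h + 2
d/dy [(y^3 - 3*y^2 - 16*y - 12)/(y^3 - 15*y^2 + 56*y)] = 12*(-y^4 + 12*y^3 - 31*y^2 - 30*y + 56)/(y^2*(y^4 - 30*y^3 + 337*y^2 - 1680*y + 3136))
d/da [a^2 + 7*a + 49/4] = 2*a + 7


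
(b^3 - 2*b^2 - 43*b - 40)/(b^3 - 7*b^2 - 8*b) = (b + 5)/b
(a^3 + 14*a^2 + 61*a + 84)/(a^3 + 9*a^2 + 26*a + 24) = (a + 7)/(a + 2)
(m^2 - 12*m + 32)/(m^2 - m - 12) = (m - 8)/(m + 3)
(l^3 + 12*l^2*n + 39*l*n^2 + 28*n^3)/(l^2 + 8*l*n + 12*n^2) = (l^3 + 12*l^2*n + 39*l*n^2 + 28*n^3)/(l^2 + 8*l*n + 12*n^2)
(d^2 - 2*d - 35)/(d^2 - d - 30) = (d - 7)/(d - 6)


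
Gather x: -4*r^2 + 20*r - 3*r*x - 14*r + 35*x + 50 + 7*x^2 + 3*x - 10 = -4*r^2 + 6*r + 7*x^2 + x*(38 - 3*r) + 40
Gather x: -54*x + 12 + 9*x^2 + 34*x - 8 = 9*x^2 - 20*x + 4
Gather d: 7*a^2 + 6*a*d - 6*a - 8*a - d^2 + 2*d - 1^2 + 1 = 7*a^2 - 14*a - d^2 + d*(6*a + 2)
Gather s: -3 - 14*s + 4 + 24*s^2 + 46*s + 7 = 24*s^2 + 32*s + 8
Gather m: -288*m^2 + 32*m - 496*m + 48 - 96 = -288*m^2 - 464*m - 48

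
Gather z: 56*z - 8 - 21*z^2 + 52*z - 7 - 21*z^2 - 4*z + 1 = -42*z^2 + 104*z - 14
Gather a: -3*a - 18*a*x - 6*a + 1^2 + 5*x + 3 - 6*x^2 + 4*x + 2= a*(-18*x - 9) - 6*x^2 + 9*x + 6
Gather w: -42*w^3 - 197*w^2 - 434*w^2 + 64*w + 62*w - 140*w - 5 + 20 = -42*w^3 - 631*w^2 - 14*w + 15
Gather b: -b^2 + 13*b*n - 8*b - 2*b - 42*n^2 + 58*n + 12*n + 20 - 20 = -b^2 + b*(13*n - 10) - 42*n^2 + 70*n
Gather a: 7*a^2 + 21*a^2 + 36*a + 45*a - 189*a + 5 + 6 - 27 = 28*a^2 - 108*a - 16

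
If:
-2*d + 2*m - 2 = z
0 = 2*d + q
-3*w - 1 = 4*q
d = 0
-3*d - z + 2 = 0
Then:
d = 0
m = 2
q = 0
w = -1/3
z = 2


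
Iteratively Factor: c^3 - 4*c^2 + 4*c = (c - 2)*(c^2 - 2*c) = (c - 2)^2*(c)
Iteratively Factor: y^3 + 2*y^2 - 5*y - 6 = (y - 2)*(y^2 + 4*y + 3) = (y - 2)*(y + 1)*(y + 3)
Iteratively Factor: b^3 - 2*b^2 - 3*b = (b + 1)*(b^2 - 3*b) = b*(b + 1)*(b - 3)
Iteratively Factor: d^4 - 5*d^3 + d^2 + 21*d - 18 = (d - 3)*(d^3 - 2*d^2 - 5*d + 6) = (d - 3)^2*(d^2 + d - 2) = (d - 3)^2*(d + 2)*(d - 1)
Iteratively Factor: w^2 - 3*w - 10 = (w + 2)*(w - 5)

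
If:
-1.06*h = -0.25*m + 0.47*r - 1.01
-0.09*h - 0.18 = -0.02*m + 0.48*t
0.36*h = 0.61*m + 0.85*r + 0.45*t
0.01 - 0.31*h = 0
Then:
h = 0.03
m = -1.46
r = 1.30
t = -0.44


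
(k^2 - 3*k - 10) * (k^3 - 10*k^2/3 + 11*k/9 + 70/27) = k^5 - 19*k^4/3 + 11*k^3/9 + 871*k^2/27 - 20*k - 700/27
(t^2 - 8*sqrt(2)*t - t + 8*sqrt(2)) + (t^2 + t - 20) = 2*t^2 - 8*sqrt(2)*t - 20 + 8*sqrt(2)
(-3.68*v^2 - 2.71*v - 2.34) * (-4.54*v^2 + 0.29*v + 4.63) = 16.7072*v^4 + 11.2362*v^3 - 7.2007*v^2 - 13.2259*v - 10.8342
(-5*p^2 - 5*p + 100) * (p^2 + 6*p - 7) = -5*p^4 - 35*p^3 + 105*p^2 + 635*p - 700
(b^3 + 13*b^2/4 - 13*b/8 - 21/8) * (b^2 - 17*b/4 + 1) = b^5 - b^4 - 231*b^3/16 + 241*b^2/32 + 305*b/32 - 21/8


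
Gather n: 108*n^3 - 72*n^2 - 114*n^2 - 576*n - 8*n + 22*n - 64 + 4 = 108*n^3 - 186*n^2 - 562*n - 60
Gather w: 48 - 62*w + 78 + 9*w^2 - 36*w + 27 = 9*w^2 - 98*w + 153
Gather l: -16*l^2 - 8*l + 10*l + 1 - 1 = -16*l^2 + 2*l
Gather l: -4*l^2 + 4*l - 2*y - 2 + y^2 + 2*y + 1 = -4*l^2 + 4*l + y^2 - 1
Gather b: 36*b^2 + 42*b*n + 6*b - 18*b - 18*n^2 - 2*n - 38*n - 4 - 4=36*b^2 + b*(42*n - 12) - 18*n^2 - 40*n - 8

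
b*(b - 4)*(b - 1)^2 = b^4 - 6*b^3 + 9*b^2 - 4*b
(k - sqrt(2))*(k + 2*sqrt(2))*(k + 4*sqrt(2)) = k^3 + 5*sqrt(2)*k^2 + 4*k - 16*sqrt(2)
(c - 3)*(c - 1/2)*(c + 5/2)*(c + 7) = c^4 + 6*c^3 - 57*c^2/4 - 47*c + 105/4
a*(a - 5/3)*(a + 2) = a^3 + a^2/3 - 10*a/3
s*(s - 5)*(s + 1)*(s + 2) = s^4 - 2*s^3 - 13*s^2 - 10*s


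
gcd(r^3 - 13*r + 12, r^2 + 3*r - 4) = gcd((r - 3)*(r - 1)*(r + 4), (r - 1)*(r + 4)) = r^2 + 3*r - 4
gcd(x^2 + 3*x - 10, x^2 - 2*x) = x - 2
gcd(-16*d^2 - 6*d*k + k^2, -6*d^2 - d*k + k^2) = 2*d + k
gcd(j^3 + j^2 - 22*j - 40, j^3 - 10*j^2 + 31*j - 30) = j - 5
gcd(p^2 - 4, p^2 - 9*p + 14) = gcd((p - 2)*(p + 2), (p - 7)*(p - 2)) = p - 2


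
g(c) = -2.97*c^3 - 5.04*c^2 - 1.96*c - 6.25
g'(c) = -8.91*c^2 - 10.08*c - 1.96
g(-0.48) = -6.14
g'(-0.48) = 0.83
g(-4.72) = 203.03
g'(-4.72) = -152.88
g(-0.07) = -6.14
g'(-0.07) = -1.30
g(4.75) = -447.58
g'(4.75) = -250.87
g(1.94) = -50.71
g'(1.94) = -55.05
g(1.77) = -41.98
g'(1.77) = -47.72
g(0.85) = -13.38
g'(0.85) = -16.97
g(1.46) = -29.10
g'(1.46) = -35.67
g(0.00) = -6.25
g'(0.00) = -1.96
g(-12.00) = 4423.67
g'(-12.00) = -1164.04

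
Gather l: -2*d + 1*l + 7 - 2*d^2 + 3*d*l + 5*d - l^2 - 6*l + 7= -2*d^2 + 3*d - l^2 + l*(3*d - 5) + 14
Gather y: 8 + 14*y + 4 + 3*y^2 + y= 3*y^2 + 15*y + 12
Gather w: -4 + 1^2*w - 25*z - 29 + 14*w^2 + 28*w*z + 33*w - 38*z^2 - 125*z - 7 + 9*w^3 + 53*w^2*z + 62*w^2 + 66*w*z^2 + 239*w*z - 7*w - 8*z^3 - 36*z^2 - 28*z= 9*w^3 + w^2*(53*z + 76) + w*(66*z^2 + 267*z + 27) - 8*z^3 - 74*z^2 - 178*z - 40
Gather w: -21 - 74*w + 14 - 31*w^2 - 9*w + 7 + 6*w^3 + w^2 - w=6*w^3 - 30*w^2 - 84*w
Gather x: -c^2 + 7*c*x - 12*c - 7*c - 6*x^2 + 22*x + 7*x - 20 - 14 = -c^2 - 19*c - 6*x^2 + x*(7*c + 29) - 34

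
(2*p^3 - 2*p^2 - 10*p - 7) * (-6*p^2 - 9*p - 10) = -12*p^5 - 6*p^4 + 58*p^3 + 152*p^2 + 163*p + 70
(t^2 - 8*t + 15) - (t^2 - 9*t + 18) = t - 3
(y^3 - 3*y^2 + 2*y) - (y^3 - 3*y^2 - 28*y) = 30*y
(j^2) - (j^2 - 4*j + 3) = 4*j - 3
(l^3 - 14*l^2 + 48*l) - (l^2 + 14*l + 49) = l^3 - 15*l^2 + 34*l - 49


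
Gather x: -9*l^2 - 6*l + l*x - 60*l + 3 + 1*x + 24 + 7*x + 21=-9*l^2 - 66*l + x*(l + 8) + 48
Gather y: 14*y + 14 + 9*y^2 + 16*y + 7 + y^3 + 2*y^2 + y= y^3 + 11*y^2 + 31*y + 21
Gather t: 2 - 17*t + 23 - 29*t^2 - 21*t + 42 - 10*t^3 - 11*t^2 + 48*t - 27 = -10*t^3 - 40*t^2 + 10*t + 40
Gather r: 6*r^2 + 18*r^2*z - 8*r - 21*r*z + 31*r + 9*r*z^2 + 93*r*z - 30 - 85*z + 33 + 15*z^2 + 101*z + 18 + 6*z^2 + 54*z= r^2*(18*z + 6) + r*(9*z^2 + 72*z + 23) + 21*z^2 + 70*z + 21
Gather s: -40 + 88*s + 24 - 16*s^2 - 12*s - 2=-16*s^2 + 76*s - 18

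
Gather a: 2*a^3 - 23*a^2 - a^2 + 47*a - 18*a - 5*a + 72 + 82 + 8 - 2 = 2*a^3 - 24*a^2 + 24*a + 160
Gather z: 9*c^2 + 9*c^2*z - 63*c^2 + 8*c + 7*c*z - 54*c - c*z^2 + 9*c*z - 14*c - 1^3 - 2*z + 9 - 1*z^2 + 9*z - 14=-54*c^2 - 60*c + z^2*(-c - 1) + z*(9*c^2 + 16*c + 7) - 6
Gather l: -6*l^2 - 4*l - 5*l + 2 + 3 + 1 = -6*l^2 - 9*l + 6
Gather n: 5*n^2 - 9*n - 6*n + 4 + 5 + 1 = 5*n^2 - 15*n + 10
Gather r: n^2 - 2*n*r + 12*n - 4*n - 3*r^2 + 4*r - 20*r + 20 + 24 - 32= n^2 + 8*n - 3*r^2 + r*(-2*n - 16) + 12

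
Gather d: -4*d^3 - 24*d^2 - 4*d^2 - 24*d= -4*d^3 - 28*d^2 - 24*d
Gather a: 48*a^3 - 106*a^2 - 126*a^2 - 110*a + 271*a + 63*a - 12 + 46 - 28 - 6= 48*a^3 - 232*a^2 + 224*a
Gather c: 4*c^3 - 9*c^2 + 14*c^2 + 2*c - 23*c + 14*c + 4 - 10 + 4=4*c^3 + 5*c^2 - 7*c - 2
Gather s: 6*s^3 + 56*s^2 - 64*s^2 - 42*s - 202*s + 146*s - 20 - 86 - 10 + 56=6*s^3 - 8*s^2 - 98*s - 60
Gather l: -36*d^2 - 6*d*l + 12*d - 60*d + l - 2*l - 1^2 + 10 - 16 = -36*d^2 - 48*d + l*(-6*d - 1) - 7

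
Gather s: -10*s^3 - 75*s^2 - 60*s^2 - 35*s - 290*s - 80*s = -10*s^3 - 135*s^2 - 405*s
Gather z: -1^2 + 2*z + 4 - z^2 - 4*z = -z^2 - 2*z + 3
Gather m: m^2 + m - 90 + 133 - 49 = m^2 + m - 6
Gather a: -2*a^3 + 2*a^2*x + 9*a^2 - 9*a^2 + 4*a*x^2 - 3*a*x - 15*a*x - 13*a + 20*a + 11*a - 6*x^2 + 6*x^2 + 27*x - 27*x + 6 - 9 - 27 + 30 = -2*a^3 + 2*a^2*x + a*(4*x^2 - 18*x + 18)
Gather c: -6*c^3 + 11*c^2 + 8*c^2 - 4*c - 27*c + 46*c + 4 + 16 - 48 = -6*c^3 + 19*c^2 + 15*c - 28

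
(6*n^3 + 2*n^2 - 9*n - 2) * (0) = 0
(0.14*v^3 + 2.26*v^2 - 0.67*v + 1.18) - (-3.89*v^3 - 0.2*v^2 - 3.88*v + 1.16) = 4.03*v^3 + 2.46*v^2 + 3.21*v + 0.02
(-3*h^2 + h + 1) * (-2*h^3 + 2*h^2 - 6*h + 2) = 6*h^5 - 8*h^4 + 18*h^3 - 10*h^2 - 4*h + 2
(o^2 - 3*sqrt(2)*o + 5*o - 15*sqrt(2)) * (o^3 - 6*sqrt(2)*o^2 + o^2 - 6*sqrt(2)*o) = o^5 - 9*sqrt(2)*o^4 + 6*o^4 - 54*sqrt(2)*o^3 + 41*o^3 - 45*sqrt(2)*o^2 + 216*o^2 + 180*o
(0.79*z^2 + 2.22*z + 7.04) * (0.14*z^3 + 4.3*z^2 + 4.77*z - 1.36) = 0.1106*z^5 + 3.7078*z^4 + 14.2999*z^3 + 39.787*z^2 + 30.5616*z - 9.5744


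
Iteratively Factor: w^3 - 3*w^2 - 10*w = (w - 5)*(w^2 + 2*w) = w*(w - 5)*(w + 2)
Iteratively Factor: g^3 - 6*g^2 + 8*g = (g - 4)*(g^2 - 2*g) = g*(g - 4)*(g - 2)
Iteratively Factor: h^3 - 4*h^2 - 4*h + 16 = (h + 2)*(h^2 - 6*h + 8) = (h - 2)*(h + 2)*(h - 4)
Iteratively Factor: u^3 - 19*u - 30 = (u - 5)*(u^2 + 5*u + 6) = (u - 5)*(u + 2)*(u + 3)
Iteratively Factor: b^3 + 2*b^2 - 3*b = (b)*(b^2 + 2*b - 3) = b*(b + 3)*(b - 1)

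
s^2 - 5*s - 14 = (s - 7)*(s + 2)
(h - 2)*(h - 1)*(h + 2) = h^3 - h^2 - 4*h + 4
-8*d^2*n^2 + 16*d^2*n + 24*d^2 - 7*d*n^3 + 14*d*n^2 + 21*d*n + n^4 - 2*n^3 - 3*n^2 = (-8*d + n)*(d + n)*(n - 3)*(n + 1)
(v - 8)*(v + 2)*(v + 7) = v^3 + v^2 - 58*v - 112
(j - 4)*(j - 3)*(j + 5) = j^3 - 2*j^2 - 23*j + 60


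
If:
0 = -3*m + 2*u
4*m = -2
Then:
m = -1/2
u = -3/4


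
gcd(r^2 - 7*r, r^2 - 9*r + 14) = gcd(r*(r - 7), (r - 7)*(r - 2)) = r - 7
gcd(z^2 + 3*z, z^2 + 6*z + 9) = z + 3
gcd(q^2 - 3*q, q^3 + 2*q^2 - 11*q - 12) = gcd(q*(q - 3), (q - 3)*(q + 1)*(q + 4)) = q - 3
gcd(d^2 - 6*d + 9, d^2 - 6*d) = 1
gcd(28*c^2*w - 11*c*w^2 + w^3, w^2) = w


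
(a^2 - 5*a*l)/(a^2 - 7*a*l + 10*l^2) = a/(a - 2*l)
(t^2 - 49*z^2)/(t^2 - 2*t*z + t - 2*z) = (t^2 - 49*z^2)/(t^2 - 2*t*z + t - 2*z)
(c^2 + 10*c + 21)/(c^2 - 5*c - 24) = (c + 7)/(c - 8)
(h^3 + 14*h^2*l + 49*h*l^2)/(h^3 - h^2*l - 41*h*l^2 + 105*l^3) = h*(h + 7*l)/(h^2 - 8*h*l + 15*l^2)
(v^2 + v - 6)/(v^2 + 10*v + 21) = (v - 2)/(v + 7)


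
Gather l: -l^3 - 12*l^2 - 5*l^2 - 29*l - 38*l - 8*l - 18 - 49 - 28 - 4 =-l^3 - 17*l^2 - 75*l - 99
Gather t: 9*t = 9*t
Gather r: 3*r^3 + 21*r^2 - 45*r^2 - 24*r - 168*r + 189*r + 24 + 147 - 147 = 3*r^3 - 24*r^2 - 3*r + 24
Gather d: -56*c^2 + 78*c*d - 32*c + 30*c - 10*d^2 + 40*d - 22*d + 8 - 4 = -56*c^2 - 2*c - 10*d^2 + d*(78*c + 18) + 4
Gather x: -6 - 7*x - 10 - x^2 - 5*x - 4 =-x^2 - 12*x - 20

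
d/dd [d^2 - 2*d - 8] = 2*d - 2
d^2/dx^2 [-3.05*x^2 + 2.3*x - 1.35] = -6.10000000000000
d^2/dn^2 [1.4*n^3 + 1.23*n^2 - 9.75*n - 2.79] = 8.4*n + 2.46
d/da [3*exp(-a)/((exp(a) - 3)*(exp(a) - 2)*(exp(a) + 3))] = 6*(-2*exp(3*a) + 3*exp(2*a) + 9*exp(a) - 9)*exp(-a)/(exp(6*a) - 4*exp(5*a) - 14*exp(4*a) + 72*exp(3*a) + 9*exp(2*a) - 324*exp(a) + 324)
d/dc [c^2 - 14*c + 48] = 2*c - 14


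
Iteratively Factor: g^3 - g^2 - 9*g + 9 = (g - 3)*(g^2 + 2*g - 3) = (g - 3)*(g - 1)*(g + 3)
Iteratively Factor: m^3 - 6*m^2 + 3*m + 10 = (m - 2)*(m^2 - 4*m - 5) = (m - 5)*(m - 2)*(m + 1)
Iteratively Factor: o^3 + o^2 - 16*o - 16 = (o + 1)*(o^2 - 16) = (o + 1)*(o + 4)*(o - 4)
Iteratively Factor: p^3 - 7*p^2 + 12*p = (p - 4)*(p^2 - 3*p) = p*(p - 4)*(p - 3)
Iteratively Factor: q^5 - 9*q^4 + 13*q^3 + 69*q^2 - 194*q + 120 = (q - 2)*(q^4 - 7*q^3 - q^2 + 67*q - 60) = (q - 2)*(q + 3)*(q^3 - 10*q^2 + 29*q - 20) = (q - 2)*(q - 1)*(q + 3)*(q^2 - 9*q + 20) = (q - 4)*(q - 2)*(q - 1)*(q + 3)*(q - 5)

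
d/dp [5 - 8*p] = -8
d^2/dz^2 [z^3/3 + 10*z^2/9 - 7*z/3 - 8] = 2*z + 20/9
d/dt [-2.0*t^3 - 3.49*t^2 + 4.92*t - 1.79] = -6.0*t^2 - 6.98*t + 4.92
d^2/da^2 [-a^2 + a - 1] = -2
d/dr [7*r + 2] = 7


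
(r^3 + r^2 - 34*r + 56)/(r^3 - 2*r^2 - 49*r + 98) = (r - 4)/(r - 7)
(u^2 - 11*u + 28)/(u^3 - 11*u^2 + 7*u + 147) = (u - 4)/(u^2 - 4*u - 21)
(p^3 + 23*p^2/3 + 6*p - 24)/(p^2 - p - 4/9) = 3*(p^2 + 9*p + 18)/(3*p + 1)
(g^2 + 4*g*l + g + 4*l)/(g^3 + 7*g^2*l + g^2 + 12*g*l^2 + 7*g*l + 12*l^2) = 1/(g + 3*l)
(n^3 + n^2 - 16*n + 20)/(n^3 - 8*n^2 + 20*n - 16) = (n + 5)/(n - 4)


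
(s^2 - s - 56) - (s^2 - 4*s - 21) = 3*s - 35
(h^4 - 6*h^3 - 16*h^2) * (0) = 0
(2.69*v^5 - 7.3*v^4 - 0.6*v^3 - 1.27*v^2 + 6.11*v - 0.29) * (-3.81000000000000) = -10.2489*v^5 + 27.813*v^4 + 2.286*v^3 + 4.8387*v^2 - 23.2791*v + 1.1049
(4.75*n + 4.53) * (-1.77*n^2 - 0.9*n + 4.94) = -8.4075*n^3 - 12.2931*n^2 + 19.388*n + 22.3782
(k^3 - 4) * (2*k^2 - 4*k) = 2*k^5 - 4*k^4 - 8*k^2 + 16*k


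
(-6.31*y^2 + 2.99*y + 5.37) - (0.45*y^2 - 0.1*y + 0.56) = -6.76*y^2 + 3.09*y + 4.81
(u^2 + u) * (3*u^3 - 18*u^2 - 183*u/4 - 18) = 3*u^5 - 15*u^4 - 255*u^3/4 - 255*u^2/4 - 18*u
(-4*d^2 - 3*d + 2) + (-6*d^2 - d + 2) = -10*d^2 - 4*d + 4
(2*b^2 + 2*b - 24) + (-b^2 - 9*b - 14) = b^2 - 7*b - 38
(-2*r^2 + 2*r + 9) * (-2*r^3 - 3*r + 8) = 4*r^5 - 4*r^4 - 12*r^3 - 22*r^2 - 11*r + 72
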